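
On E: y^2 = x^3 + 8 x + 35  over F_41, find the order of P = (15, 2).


Compute successive multiples of P until we hit O:
  1P = (15, 2)
  2P = (13, 32)
  3P = (33, 22)
  4P = (16, 6)
  5P = (26, 36)
  6P = (37, 12)
  7P = (38, 36)
  8P = (27, 7)
  ... (continuing to 23P)
  23P = O

ord(P) = 23


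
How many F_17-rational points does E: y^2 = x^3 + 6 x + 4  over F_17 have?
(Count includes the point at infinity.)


For each x in F_17, count y with y^2 = x^3 + 6 x + 4 mod 17:
  x = 0: RHS = 4, y in [2, 15]  -> 2 point(s)
  x = 3: RHS = 15, y in [7, 10]  -> 2 point(s)
  x = 6: RHS = 1, y in [1, 16]  -> 2 point(s)
  x = 7: RHS = 15, y in [7, 10]  -> 2 point(s)
  x = 12: RHS = 2, y in [6, 11]  -> 2 point(s)
  x = 13: RHS = 1, y in [1, 16]  -> 2 point(s)
  x = 15: RHS = 1, y in [1, 16]  -> 2 point(s)
Affine points: 14. Add the point at infinity: total = 15.

#E(F_17) = 15


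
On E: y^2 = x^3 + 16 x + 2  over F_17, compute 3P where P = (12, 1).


k = 3 = 11_2 (binary, LSB first: 11)
Double-and-add from P = (12, 1):
  bit 0 = 1: acc = O + (12, 1) = (12, 1)
  bit 1 = 1: acc = (12, 1) + (2, 12) = (2, 5)

3P = (2, 5)


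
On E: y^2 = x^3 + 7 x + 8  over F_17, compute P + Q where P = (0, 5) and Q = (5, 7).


P != Q, so use the chord formula.
s = (y2 - y1) / (x2 - x1) = (2) / (5) mod 17 = 14
x3 = s^2 - x1 - x2 mod 17 = 14^2 - 0 - 5 = 4
y3 = s (x1 - x3) - y1 mod 17 = 14 * (0 - 4) - 5 = 7

P + Q = (4, 7)


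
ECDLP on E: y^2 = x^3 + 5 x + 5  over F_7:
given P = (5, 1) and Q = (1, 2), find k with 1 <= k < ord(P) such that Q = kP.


Enumerate multiples of P until we hit Q = (1, 2):
  1P = (5, 1)
  2P = (1, 5)
  3P = (2, 3)
  4P = (2, 4)
  5P = (1, 2)
Match found at i = 5.

k = 5


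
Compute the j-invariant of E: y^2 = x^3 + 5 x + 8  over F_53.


Delta = -16(4 a^3 + 27 b^2) mod 53 = 21
-1728 * (4 a)^3 = -1728 * (4*5)^3 mod 53 = 43
j = 43 * 21^(-1) mod 53 = 50

j = 50 (mod 53)


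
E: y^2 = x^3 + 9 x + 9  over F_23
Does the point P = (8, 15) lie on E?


Check whether y^2 = x^3 + 9 x + 9 (mod 23) for (x, y) = (8, 15).
LHS: y^2 = 15^2 mod 23 = 18
RHS: x^3 + 9 x + 9 = 8^3 + 9*8 + 9 mod 23 = 18
LHS = RHS

Yes, on the curve


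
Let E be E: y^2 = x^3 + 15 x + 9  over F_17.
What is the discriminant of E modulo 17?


4 a^3 + 27 b^2 = 4*15^3 + 27*9^2 = 13500 + 2187 = 15687
Delta = -16 * (15687) = -250992
Delta mod 17 = 13

Delta = 13 (mod 17)


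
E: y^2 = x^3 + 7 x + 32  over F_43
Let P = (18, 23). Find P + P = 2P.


Doubling: s = (3 x1^2 + a) / (2 y1)
s = (3*18^2 + 7) / (2*23) mod 43 = 11
x3 = s^2 - 2 x1 mod 43 = 11^2 - 2*18 = 42
y3 = s (x1 - x3) - y1 mod 43 = 11 * (18 - 42) - 23 = 14

2P = (42, 14)


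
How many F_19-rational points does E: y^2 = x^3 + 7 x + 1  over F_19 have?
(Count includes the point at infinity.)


For each x in F_19, count y with y^2 = x^3 + 7 x + 1 mod 19:
  x = 0: RHS = 1, y in [1, 18]  -> 2 point(s)
  x = 1: RHS = 9, y in [3, 16]  -> 2 point(s)
  x = 2: RHS = 4, y in [2, 17]  -> 2 point(s)
  x = 3: RHS = 11, y in [7, 12]  -> 2 point(s)
  x = 4: RHS = 17, y in [6, 13]  -> 2 point(s)
  x = 5: RHS = 9, y in [3, 16]  -> 2 point(s)
  x = 10: RHS = 7, y in [8, 11]  -> 2 point(s)
  x = 13: RHS = 9, y in [3, 16]  -> 2 point(s)
  x = 15: RHS = 4, y in [2, 17]  -> 2 point(s)
  x = 17: RHS = 17, y in [6, 13]  -> 2 point(s)
Affine points: 20. Add the point at infinity: total = 21.

#E(F_19) = 21


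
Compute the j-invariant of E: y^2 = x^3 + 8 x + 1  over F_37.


Delta = -16(4 a^3 + 27 b^2) mod 37 = 26
-1728 * (4 a)^3 = -1728 * (4*8)^3 mod 37 = 31
j = 31 * 26^(-1) mod 37 = 14

j = 14 (mod 37)


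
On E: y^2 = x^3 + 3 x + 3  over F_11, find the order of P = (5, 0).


Compute successive multiples of P until we hit O:
  1P = (5, 0)
  2P = O

ord(P) = 2


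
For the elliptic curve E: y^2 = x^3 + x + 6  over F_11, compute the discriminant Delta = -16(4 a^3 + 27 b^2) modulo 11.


4 a^3 + 27 b^2 = 4*1^3 + 27*6^2 = 4 + 972 = 976
Delta = -16 * (976) = -15616
Delta mod 11 = 4

Delta = 4 (mod 11)


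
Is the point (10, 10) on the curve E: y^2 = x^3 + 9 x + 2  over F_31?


Check whether y^2 = x^3 + 9 x + 2 (mod 31) for (x, y) = (10, 10).
LHS: y^2 = 10^2 mod 31 = 7
RHS: x^3 + 9 x + 2 = 10^3 + 9*10 + 2 mod 31 = 7
LHS = RHS

Yes, on the curve


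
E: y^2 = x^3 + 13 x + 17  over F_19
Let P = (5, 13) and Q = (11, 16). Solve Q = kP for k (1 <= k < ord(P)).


Enumerate multiples of P until we hit Q = (11, 16):
  1P = (5, 13)
  2P = (10, 11)
  3P = (11, 16)
Match found at i = 3.

k = 3


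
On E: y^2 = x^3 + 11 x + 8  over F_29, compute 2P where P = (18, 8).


Doubling: s = (3 x1^2 + a) / (2 y1)
s = (3*18^2 + 11) / (2*8) mod 29 = 27
x3 = s^2 - 2 x1 mod 29 = 27^2 - 2*18 = 26
y3 = s (x1 - x3) - y1 mod 29 = 27 * (18 - 26) - 8 = 8

2P = (26, 8)


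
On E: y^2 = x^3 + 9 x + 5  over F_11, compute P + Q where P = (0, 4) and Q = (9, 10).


P != Q, so use the chord formula.
s = (y2 - y1) / (x2 - x1) = (6) / (9) mod 11 = 8
x3 = s^2 - x1 - x2 mod 11 = 8^2 - 0 - 9 = 0
y3 = s (x1 - x3) - y1 mod 11 = 8 * (0 - 0) - 4 = 7

P + Q = (0, 7)


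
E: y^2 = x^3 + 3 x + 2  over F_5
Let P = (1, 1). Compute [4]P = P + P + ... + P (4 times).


k = 4 = 100_2 (binary, LSB first: 001)
Double-and-add from P = (1, 1):
  bit 0 = 0: acc unchanged = O
  bit 1 = 0: acc unchanged = O
  bit 2 = 1: acc = O + (1, 4) = (1, 4)

4P = (1, 4)


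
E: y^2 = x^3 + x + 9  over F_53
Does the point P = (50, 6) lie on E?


Check whether y^2 = x^3 + 1 x + 9 (mod 53) for (x, y) = (50, 6).
LHS: y^2 = 6^2 mod 53 = 36
RHS: x^3 + 1 x + 9 = 50^3 + 1*50 + 9 mod 53 = 32
LHS != RHS

No, not on the curve


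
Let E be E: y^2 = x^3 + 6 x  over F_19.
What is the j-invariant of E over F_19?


Delta = -16(4 a^3 + 27 b^2) mod 19 = 8
-1728 * (4 a)^3 = -1728 * (4*6)^3 mod 19 = 11
j = 11 * 8^(-1) mod 19 = 18

j = 18 (mod 19)


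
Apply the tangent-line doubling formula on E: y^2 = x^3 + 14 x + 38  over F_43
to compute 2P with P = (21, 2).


Doubling: s = (3 x1^2 + a) / (2 y1)
s = (3*21^2 + 14) / (2*2) mod 43 = 1
x3 = s^2 - 2 x1 mod 43 = 1^2 - 2*21 = 2
y3 = s (x1 - x3) - y1 mod 43 = 1 * (21 - 2) - 2 = 17

2P = (2, 17)


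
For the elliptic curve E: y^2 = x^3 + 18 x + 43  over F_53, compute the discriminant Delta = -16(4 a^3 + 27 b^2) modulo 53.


4 a^3 + 27 b^2 = 4*18^3 + 27*43^2 = 23328 + 49923 = 73251
Delta = -16 * (73251) = -1172016
Delta mod 53 = 26

Delta = 26 (mod 53)


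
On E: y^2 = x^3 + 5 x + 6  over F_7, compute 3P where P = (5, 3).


k = 3 = 11_2 (binary, LSB first: 11)
Double-and-add from P = (5, 3):
  bit 0 = 1: acc = O + (5, 3) = (5, 3)
  bit 1 = 1: acc = (5, 3) + (6, 0) = (5, 4)

3P = (5, 4)


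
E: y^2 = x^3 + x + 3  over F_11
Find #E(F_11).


For each x in F_11, count y with y^2 = x^3 + 1 x + 3 mod 11:
  x = 0: RHS = 3, y in [5, 6]  -> 2 point(s)
  x = 1: RHS = 5, y in [4, 7]  -> 2 point(s)
  x = 3: RHS = 0, y in [0]  -> 1 point(s)
  x = 4: RHS = 5, y in [4, 7]  -> 2 point(s)
  x = 5: RHS = 1, y in [1, 10]  -> 2 point(s)
  x = 6: RHS = 5, y in [4, 7]  -> 2 point(s)
  x = 7: RHS = 1, y in [1, 10]  -> 2 point(s)
  x = 9: RHS = 4, y in [2, 9]  -> 2 point(s)
  x = 10: RHS = 1, y in [1, 10]  -> 2 point(s)
Affine points: 17. Add the point at infinity: total = 18.

#E(F_11) = 18


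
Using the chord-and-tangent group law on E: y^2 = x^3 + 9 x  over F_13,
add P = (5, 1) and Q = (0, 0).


P != Q, so use the chord formula.
s = (y2 - y1) / (x2 - x1) = (12) / (8) mod 13 = 8
x3 = s^2 - x1 - x2 mod 13 = 8^2 - 5 - 0 = 7
y3 = s (x1 - x3) - y1 mod 13 = 8 * (5 - 7) - 1 = 9

P + Q = (7, 9)


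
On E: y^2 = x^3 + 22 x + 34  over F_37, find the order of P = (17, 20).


Compute successive multiples of P until we hit O:
  1P = (17, 20)
  2P = (36, 23)
  3P = (20, 36)
  4P = (12, 19)
  5P = (11, 33)
  6P = (25, 22)
  7P = (2, 30)
  8P = (2, 7)
  ... (continuing to 15P)
  15P = O

ord(P) = 15


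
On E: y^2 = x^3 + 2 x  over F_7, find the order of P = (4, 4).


Compute successive multiples of P until we hit O:
  1P = (4, 4)
  2P = (0, 0)
  3P = (4, 3)
  4P = O

ord(P) = 4


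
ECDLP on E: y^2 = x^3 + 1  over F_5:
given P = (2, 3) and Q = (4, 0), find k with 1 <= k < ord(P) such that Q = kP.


Enumerate multiples of P until we hit Q = (4, 0):
  1P = (2, 3)
  2P = (0, 1)
  3P = (4, 0)
Match found at i = 3.

k = 3


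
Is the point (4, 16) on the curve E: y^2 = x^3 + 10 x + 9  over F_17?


Check whether y^2 = x^3 + 10 x + 9 (mod 17) for (x, y) = (4, 16).
LHS: y^2 = 16^2 mod 17 = 1
RHS: x^3 + 10 x + 9 = 4^3 + 10*4 + 9 mod 17 = 11
LHS != RHS

No, not on the curve


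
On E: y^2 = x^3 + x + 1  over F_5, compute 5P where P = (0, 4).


k = 5 = 101_2 (binary, LSB first: 101)
Double-and-add from P = (0, 4):
  bit 0 = 1: acc = O + (0, 4) = (0, 4)
  bit 1 = 0: acc unchanged = (0, 4)
  bit 2 = 1: acc = (0, 4) + (3, 1) = (3, 4)

5P = (3, 4)


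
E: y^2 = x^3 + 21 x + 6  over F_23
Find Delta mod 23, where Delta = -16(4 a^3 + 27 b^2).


4 a^3 + 27 b^2 = 4*21^3 + 27*6^2 = 37044 + 972 = 38016
Delta = -16 * (38016) = -608256
Delta mod 23 = 2

Delta = 2 (mod 23)


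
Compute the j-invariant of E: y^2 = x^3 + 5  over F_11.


Delta = -16(4 a^3 + 27 b^2) mod 11 = 2
-1728 * (4 a)^3 = -1728 * (4*0)^3 mod 11 = 0
j = 0 * 2^(-1) mod 11 = 0

j = 0 (mod 11)


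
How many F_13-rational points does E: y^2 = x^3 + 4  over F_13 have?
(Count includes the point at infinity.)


For each x in F_13, count y with y^2 = x^3 + 0 x + 4 mod 13:
  x = 0: RHS = 4, y in [2, 11]  -> 2 point(s)
  x = 2: RHS = 12, y in [5, 8]  -> 2 point(s)
  x = 4: RHS = 3, y in [4, 9]  -> 2 point(s)
  x = 5: RHS = 12, y in [5, 8]  -> 2 point(s)
  x = 6: RHS = 12, y in [5, 8]  -> 2 point(s)
  x = 7: RHS = 9, y in [3, 10]  -> 2 point(s)
  x = 8: RHS = 9, y in [3, 10]  -> 2 point(s)
  x = 10: RHS = 3, y in [4, 9]  -> 2 point(s)
  x = 11: RHS = 9, y in [3, 10]  -> 2 point(s)
  x = 12: RHS = 3, y in [4, 9]  -> 2 point(s)
Affine points: 20. Add the point at infinity: total = 21.

#E(F_13) = 21


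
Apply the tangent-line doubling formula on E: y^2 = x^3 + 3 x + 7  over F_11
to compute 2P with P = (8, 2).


Doubling: s = (3 x1^2 + a) / (2 y1)
s = (3*8^2 + 3) / (2*2) mod 11 = 2
x3 = s^2 - 2 x1 mod 11 = 2^2 - 2*8 = 10
y3 = s (x1 - x3) - y1 mod 11 = 2 * (8 - 10) - 2 = 5

2P = (10, 5)


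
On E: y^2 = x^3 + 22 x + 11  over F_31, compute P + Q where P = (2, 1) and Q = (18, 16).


P != Q, so use the chord formula.
s = (y2 - y1) / (x2 - x1) = (15) / (16) mod 31 = 30
x3 = s^2 - x1 - x2 mod 31 = 30^2 - 2 - 18 = 12
y3 = s (x1 - x3) - y1 mod 31 = 30 * (2 - 12) - 1 = 9

P + Q = (12, 9)


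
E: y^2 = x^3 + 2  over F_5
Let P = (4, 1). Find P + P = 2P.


Doubling: s = (3 x1^2 + a) / (2 y1)
s = (3*4^2 + 0) / (2*1) mod 5 = 4
x3 = s^2 - 2 x1 mod 5 = 4^2 - 2*4 = 3
y3 = s (x1 - x3) - y1 mod 5 = 4 * (4 - 3) - 1 = 3

2P = (3, 3)


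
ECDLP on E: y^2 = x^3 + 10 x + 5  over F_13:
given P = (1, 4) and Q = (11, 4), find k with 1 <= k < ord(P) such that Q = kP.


Enumerate multiples of P until we hit Q = (11, 4):
  1P = (1, 4)
  2P = (11, 9)
  3P = (11, 4)
Match found at i = 3.

k = 3


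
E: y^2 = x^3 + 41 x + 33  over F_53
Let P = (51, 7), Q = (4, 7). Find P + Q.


P != Q, so use the chord formula.
s = (y2 - y1) / (x2 - x1) = (0) / (6) mod 53 = 0
x3 = s^2 - x1 - x2 mod 53 = 0^2 - 51 - 4 = 51
y3 = s (x1 - x3) - y1 mod 53 = 0 * (51 - 51) - 7 = 46

P + Q = (51, 46)


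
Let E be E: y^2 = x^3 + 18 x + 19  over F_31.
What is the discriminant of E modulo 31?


4 a^3 + 27 b^2 = 4*18^3 + 27*19^2 = 23328 + 9747 = 33075
Delta = -16 * (33075) = -529200
Delta mod 31 = 1

Delta = 1 (mod 31)


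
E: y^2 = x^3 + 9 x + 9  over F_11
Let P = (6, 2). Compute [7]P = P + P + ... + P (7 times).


k = 7 = 111_2 (binary, LSB first: 111)
Double-and-add from P = (6, 2):
  bit 0 = 1: acc = O + (6, 2) = (6, 2)
  bit 1 = 1: acc = (6, 2) + (0, 3) = (9, 4)
  bit 2 = 1: acc = (9, 4) + (5, 6) = (0, 8)

7P = (0, 8)


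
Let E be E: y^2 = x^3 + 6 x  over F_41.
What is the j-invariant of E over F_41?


Delta = -16(4 a^3 + 27 b^2) mod 41 = 34
-1728 * (4 a)^3 = -1728 * (4*6)^3 mod 41 = 40
j = 40 * 34^(-1) mod 41 = 6

j = 6 (mod 41)


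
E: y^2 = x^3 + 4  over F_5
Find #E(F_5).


For each x in F_5, count y with y^2 = x^3 + 0 x + 4 mod 5:
  x = 0: RHS = 4, y in [2, 3]  -> 2 point(s)
  x = 1: RHS = 0, y in [0]  -> 1 point(s)
  x = 3: RHS = 1, y in [1, 4]  -> 2 point(s)
Affine points: 5. Add the point at infinity: total = 6.

#E(F_5) = 6


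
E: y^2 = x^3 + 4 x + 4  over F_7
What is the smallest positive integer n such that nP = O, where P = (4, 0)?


Compute successive multiples of P until we hit O:
  1P = (4, 0)
  2P = O

ord(P) = 2


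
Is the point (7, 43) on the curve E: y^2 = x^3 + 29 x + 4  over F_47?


Check whether y^2 = x^3 + 29 x + 4 (mod 47) for (x, y) = (7, 43).
LHS: y^2 = 43^2 mod 47 = 16
RHS: x^3 + 29 x + 4 = 7^3 + 29*7 + 4 mod 47 = 33
LHS != RHS

No, not on the curve


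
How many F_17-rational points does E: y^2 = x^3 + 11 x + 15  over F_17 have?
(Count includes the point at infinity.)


For each x in F_17, count y with y^2 = x^3 + 11 x + 15 mod 17:
  x = 0: RHS = 15, y in [7, 10]  -> 2 point(s)
  x = 4: RHS = 4, y in [2, 15]  -> 2 point(s)
  x = 5: RHS = 8, y in [5, 12]  -> 2 point(s)
  x = 6: RHS = 8, y in [5, 12]  -> 2 point(s)
  x = 13: RHS = 9, y in [3, 14]  -> 2 point(s)
  x = 15: RHS = 2, y in [6, 11]  -> 2 point(s)
Affine points: 12. Add the point at infinity: total = 13.

#E(F_17) = 13


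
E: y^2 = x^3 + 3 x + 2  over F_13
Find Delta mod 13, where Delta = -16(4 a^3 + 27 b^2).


4 a^3 + 27 b^2 = 4*3^3 + 27*2^2 = 108 + 108 = 216
Delta = -16 * (216) = -3456
Delta mod 13 = 2

Delta = 2 (mod 13)


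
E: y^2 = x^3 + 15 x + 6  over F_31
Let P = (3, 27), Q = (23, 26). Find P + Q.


P != Q, so use the chord formula.
s = (y2 - y1) / (x2 - x1) = (30) / (20) mod 31 = 17
x3 = s^2 - x1 - x2 mod 31 = 17^2 - 3 - 23 = 15
y3 = s (x1 - x3) - y1 mod 31 = 17 * (3 - 15) - 27 = 17

P + Q = (15, 17)


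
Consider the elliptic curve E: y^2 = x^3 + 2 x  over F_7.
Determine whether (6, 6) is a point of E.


Check whether y^2 = x^3 + 2 x + 0 (mod 7) for (x, y) = (6, 6).
LHS: y^2 = 6^2 mod 7 = 1
RHS: x^3 + 2 x + 0 = 6^3 + 2*6 + 0 mod 7 = 4
LHS != RHS

No, not on the curve


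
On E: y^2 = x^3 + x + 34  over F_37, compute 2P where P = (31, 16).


Doubling: s = (3 x1^2 + a) / (2 y1)
s = (3*31^2 + 1) / (2*16) mod 37 = 30
x3 = s^2 - 2 x1 mod 37 = 30^2 - 2*31 = 24
y3 = s (x1 - x3) - y1 mod 37 = 30 * (31 - 24) - 16 = 9

2P = (24, 9)


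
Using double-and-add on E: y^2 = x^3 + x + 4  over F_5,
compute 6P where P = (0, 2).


k = 6 = 110_2 (binary, LSB first: 011)
Double-and-add from P = (0, 2):
  bit 0 = 0: acc unchanged = O
  bit 1 = 1: acc = O + (1, 4) = (1, 4)
  bit 2 = 1: acc = (1, 4) + (2, 3) = (3, 3)

6P = (3, 3)


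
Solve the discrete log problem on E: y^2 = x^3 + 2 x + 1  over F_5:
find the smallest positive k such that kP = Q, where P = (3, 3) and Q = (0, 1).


Enumerate multiples of P until we hit Q = (0, 1):
  1P = (3, 3)
  2P = (0, 4)
  3P = (1, 3)
  4P = (1, 2)
  5P = (0, 1)
Match found at i = 5.

k = 5


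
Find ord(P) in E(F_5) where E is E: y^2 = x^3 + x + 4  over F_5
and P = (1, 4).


Compute successive multiples of P until we hit O:
  1P = (1, 4)
  2P = (2, 3)
  3P = (3, 3)
  4P = (0, 3)
  5P = (0, 2)
  6P = (3, 2)
  7P = (2, 2)
  8P = (1, 1)
  ... (continuing to 9P)
  9P = O

ord(P) = 9


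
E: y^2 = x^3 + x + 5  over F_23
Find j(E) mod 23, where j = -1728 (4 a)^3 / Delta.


Delta = -16(4 a^3 + 27 b^2) mod 23 = 15
-1728 * (4 a)^3 = -1728 * (4*1)^3 mod 23 = 15
j = 15 * 15^(-1) mod 23 = 1

j = 1 (mod 23)


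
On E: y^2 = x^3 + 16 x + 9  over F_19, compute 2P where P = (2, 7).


Doubling: s = (3 x1^2 + a) / (2 y1)
s = (3*2^2 + 16) / (2*7) mod 19 = 2
x3 = s^2 - 2 x1 mod 19 = 2^2 - 2*2 = 0
y3 = s (x1 - x3) - y1 mod 19 = 2 * (2 - 0) - 7 = 16

2P = (0, 16)


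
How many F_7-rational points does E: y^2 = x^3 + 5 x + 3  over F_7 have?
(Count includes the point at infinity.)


For each x in F_7, count y with y^2 = x^3 + 5 x + 3 mod 7:
  x = 1: RHS = 2, y in [3, 4]  -> 2 point(s)
  x = 2: RHS = 0, y in [0]  -> 1 point(s)
  x = 6: RHS = 4, y in [2, 5]  -> 2 point(s)
Affine points: 5. Add the point at infinity: total = 6.

#E(F_7) = 6


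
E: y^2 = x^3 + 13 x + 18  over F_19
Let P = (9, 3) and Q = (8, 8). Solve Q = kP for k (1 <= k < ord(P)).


Enumerate multiples of P until we hit Q = (8, 8):
  1P = (9, 3)
  2P = (8, 8)
Match found at i = 2.

k = 2


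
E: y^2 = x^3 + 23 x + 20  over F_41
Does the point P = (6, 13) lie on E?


Check whether y^2 = x^3 + 23 x + 20 (mod 41) for (x, y) = (6, 13).
LHS: y^2 = 13^2 mod 41 = 5
RHS: x^3 + 23 x + 20 = 6^3 + 23*6 + 20 mod 41 = 5
LHS = RHS

Yes, on the curve


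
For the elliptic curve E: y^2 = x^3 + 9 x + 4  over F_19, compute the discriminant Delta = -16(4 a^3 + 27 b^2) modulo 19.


4 a^3 + 27 b^2 = 4*9^3 + 27*4^2 = 2916 + 432 = 3348
Delta = -16 * (3348) = -53568
Delta mod 19 = 12

Delta = 12 (mod 19)


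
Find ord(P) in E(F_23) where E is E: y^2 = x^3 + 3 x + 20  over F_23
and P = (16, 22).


Compute successive multiples of P until we hit O:
  1P = (16, 22)
  2P = (4, 21)
  3P = (7, 19)
  4P = (18, 8)
  5P = (15, 17)
  6P = (17, 19)
  7P = (22, 19)
  8P = (14, 0)
  ... (continuing to 16P)
  16P = O

ord(P) = 16


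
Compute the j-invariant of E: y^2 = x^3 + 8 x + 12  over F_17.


Delta = -16(4 a^3 + 27 b^2) mod 17 = 3
-1728 * (4 a)^3 = -1728 * (4*8)^3 mod 17 = 3
j = 3 * 3^(-1) mod 17 = 1

j = 1 (mod 17)


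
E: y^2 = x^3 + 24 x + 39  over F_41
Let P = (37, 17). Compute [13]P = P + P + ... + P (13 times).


k = 13 = 1101_2 (binary, LSB first: 1011)
Double-and-add from P = (37, 17):
  bit 0 = 1: acc = O + (37, 17) = (37, 17)
  bit 1 = 0: acc unchanged = (37, 17)
  bit 2 = 1: acc = (37, 17) + (10, 7) = (33, 27)
  bit 3 = 1: acc = (33, 27) + (1, 8) = (15, 17)

13P = (15, 17)


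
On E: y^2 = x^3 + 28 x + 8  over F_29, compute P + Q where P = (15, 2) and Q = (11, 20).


P != Q, so use the chord formula.
s = (y2 - y1) / (x2 - x1) = (18) / (25) mod 29 = 10
x3 = s^2 - x1 - x2 mod 29 = 10^2 - 15 - 11 = 16
y3 = s (x1 - x3) - y1 mod 29 = 10 * (15 - 16) - 2 = 17

P + Q = (16, 17)


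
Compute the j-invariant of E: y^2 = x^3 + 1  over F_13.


Delta = -16(4 a^3 + 27 b^2) mod 13 = 10
-1728 * (4 a)^3 = -1728 * (4*0)^3 mod 13 = 0
j = 0 * 10^(-1) mod 13 = 0

j = 0 (mod 13)


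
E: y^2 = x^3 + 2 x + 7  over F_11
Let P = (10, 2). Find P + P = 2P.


Doubling: s = (3 x1^2 + a) / (2 y1)
s = (3*10^2 + 2) / (2*2) mod 11 = 4
x3 = s^2 - 2 x1 mod 11 = 4^2 - 2*10 = 7
y3 = s (x1 - x3) - y1 mod 11 = 4 * (10 - 7) - 2 = 10

2P = (7, 10)


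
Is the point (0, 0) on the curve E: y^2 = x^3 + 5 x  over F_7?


Check whether y^2 = x^3 + 5 x + 0 (mod 7) for (x, y) = (0, 0).
LHS: y^2 = 0^2 mod 7 = 0
RHS: x^3 + 5 x + 0 = 0^3 + 5*0 + 0 mod 7 = 0
LHS = RHS

Yes, on the curve


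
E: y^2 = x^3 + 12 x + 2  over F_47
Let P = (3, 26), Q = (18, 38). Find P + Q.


P != Q, so use the chord formula.
s = (y2 - y1) / (x2 - x1) = (12) / (15) mod 47 = 29
x3 = s^2 - x1 - x2 mod 47 = 29^2 - 3 - 18 = 21
y3 = s (x1 - x3) - y1 mod 47 = 29 * (3 - 21) - 26 = 16

P + Q = (21, 16)


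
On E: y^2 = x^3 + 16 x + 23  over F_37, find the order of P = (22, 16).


Compute successive multiples of P until we hit O:
  1P = (22, 16)
  2P = (18, 1)
  3P = (18, 36)
  4P = (22, 21)
  5P = O

ord(P) = 5


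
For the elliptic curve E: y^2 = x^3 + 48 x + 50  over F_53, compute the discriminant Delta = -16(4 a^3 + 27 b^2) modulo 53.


4 a^3 + 27 b^2 = 4*48^3 + 27*50^2 = 442368 + 67500 = 509868
Delta = -16 * (509868) = -8157888
Delta mod 53 = 31

Delta = 31 (mod 53)


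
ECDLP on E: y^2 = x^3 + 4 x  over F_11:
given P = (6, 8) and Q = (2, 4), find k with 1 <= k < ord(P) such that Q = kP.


Enumerate multiples of P until we hit Q = (2, 4):
  1P = (6, 8)
  2P = (4, 6)
  3P = (2, 7)
  4P = (1, 7)
  5P = (8, 7)
  6P = (0, 0)
  7P = (8, 4)
  8P = (1, 4)
  9P = (2, 4)
Match found at i = 9.

k = 9


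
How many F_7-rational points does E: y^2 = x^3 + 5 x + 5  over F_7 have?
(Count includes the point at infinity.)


For each x in F_7, count y with y^2 = x^3 + 5 x + 5 mod 7:
  x = 1: RHS = 4, y in [2, 5]  -> 2 point(s)
  x = 2: RHS = 2, y in [3, 4]  -> 2 point(s)
  x = 5: RHS = 1, y in [1, 6]  -> 2 point(s)
Affine points: 6. Add the point at infinity: total = 7.

#E(F_7) = 7


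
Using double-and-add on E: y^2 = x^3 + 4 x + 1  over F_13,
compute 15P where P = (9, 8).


k = 15 = 1111_2 (binary, LSB first: 1111)
Double-and-add from P = (9, 8):
  bit 0 = 1: acc = O + (9, 8) = (9, 8)
  bit 1 = 1: acc = (9, 8) + (8, 5) = (5, 4)
  bit 2 = 1: acc = (5, 4) + (0, 1) = (12, 10)
  bit 3 = 1: acc = (12, 10) + (4, 4) = (0, 12)

15P = (0, 12)


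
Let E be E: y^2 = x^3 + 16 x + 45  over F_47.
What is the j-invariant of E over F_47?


Delta = -16(4 a^3 + 27 b^2) mod 47 = 33
-1728 * (4 a)^3 = -1728 * (4*16)^3 mod 47 = 40
j = 40 * 33^(-1) mod 47 = 24

j = 24 (mod 47)


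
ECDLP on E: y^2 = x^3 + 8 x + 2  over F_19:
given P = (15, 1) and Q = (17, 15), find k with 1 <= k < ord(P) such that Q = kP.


Enumerate multiples of P until we hit Q = (17, 15):
  1P = (15, 1)
  2P = (13, 17)
  3P = (17, 15)
Match found at i = 3.

k = 3


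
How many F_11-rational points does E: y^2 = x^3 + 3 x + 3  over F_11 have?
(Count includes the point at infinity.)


For each x in F_11, count y with y^2 = x^3 + 3 x + 3 mod 11:
  x = 0: RHS = 3, y in [5, 6]  -> 2 point(s)
  x = 5: RHS = 0, y in [0]  -> 1 point(s)
  x = 7: RHS = 4, y in [2, 9]  -> 2 point(s)
  x = 8: RHS = 0, y in [0]  -> 1 point(s)
  x = 9: RHS = 0, y in [0]  -> 1 point(s)
Affine points: 7. Add the point at infinity: total = 8.

#E(F_11) = 8


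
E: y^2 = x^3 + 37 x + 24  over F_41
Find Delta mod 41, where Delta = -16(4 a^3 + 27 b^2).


4 a^3 + 27 b^2 = 4*37^3 + 27*24^2 = 202612 + 15552 = 218164
Delta = -16 * (218164) = -3490624
Delta mod 41 = 34

Delta = 34 (mod 41)


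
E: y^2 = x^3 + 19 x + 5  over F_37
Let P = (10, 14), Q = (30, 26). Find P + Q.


P != Q, so use the chord formula.
s = (y2 - y1) / (x2 - x1) = (12) / (20) mod 37 = 8
x3 = s^2 - x1 - x2 mod 37 = 8^2 - 10 - 30 = 24
y3 = s (x1 - x3) - y1 mod 37 = 8 * (10 - 24) - 14 = 22

P + Q = (24, 22)


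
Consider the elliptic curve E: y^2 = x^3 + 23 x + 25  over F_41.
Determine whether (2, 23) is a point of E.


Check whether y^2 = x^3 + 23 x + 25 (mod 41) for (x, y) = (2, 23).
LHS: y^2 = 23^2 mod 41 = 37
RHS: x^3 + 23 x + 25 = 2^3 + 23*2 + 25 mod 41 = 38
LHS != RHS

No, not on the curve


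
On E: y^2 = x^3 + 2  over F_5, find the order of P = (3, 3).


Compute successive multiples of P until we hit O:
  1P = (3, 3)
  2P = (3, 2)
  3P = O

ord(P) = 3


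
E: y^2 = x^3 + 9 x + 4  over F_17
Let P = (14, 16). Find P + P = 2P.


Doubling: s = (3 x1^2 + a) / (2 y1)
s = (3*14^2 + 9) / (2*16) mod 17 = 16
x3 = s^2 - 2 x1 mod 17 = 16^2 - 2*14 = 7
y3 = s (x1 - x3) - y1 mod 17 = 16 * (14 - 7) - 16 = 11

2P = (7, 11)


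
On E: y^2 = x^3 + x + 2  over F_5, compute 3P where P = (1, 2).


k = 3 = 11_2 (binary, LSB first: 11)
Double-and-add from P = (1, 2):
  bit 0 = 1: acc = O + (1, 2) = (1, 2)
  bit 1 = 1: acc = (1, 2) + (4, 0) = (1, 3)

3P = (1, 3)


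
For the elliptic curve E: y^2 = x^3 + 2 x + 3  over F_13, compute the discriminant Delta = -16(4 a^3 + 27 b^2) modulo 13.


4 a^3 + 27 b^2 = 4*2^3 + 27*3^2 = 32 + 243 = 275
Delta = -16 * (275) = -4400
Delta mod 13 = 7

Delta = 7 (mod 13)


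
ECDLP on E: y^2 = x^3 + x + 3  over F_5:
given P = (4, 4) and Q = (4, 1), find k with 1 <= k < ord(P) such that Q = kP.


Enumerate multiples of P until we hit Q = (4, 1):
  1P = (4, 4)
  2P = (1, 0)
  3P = (4, 1)
Match found at i = 3.

k = 3


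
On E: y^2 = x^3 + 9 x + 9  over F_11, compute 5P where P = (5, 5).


k = 5 = 101_2 (binary, LSB first: 101)
Double-and-add from P = (5, 5):
  bit 0 = 1: acc = O + (5, 5) = (5, 5)
  bit 1 = 0: acc unchanged = (5, 5)
  bit 2 = 1: acc = (5, 5) + (0, 3) = (0, 8)

5P = (0, 8)


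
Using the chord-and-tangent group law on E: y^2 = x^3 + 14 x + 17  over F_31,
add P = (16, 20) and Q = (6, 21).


P != Q, so use the chord formula.
s = (y2 - y1) / (x2 - x1) = (1) / (21) mod 31 = 3
x3 = s^2 - x1 - x2 mod 31 = 3^2 - 16 - 6 = 18
y3 = s (x1 - x3) - y1 mod 31 = 3 * (16 - 18) - 20 = 5

P + Q = (18, 5)


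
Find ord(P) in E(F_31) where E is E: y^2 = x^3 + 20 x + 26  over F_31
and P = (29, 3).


Compute successive multiples of P until we hit O:
  1P = (29, 3)
  2P = (29, 28)
  3P = O

ord(P) = 3


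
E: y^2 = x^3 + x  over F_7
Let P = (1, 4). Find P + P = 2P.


Doubling: s = (3 x1^2 + a) / (2 y1)
s = (3*1^2 + 1) / (2*4) mod 7 = 4
x3 = s^2 - 2 x1 mod 7 = 4^2 - 2*1 = 0
y3 = s (x1 - x3) - y1 mod 7 = 4 * (1 - 0) - 4 = 0

2P = (0, 0)


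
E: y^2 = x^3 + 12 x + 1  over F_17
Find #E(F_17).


For each x in F_17, count y with y^2 = x^3 + 12 x + 1 mod 17:
  x = 0: RHS = 1, y in [1, 16]  -> 2 point(s)
  x = 2: RHS = 16, y in [4, 13]  -> 2 point(s)
  x = 3: RHS = 13, y in [8, 9]  -> 2 point(s)
  x = 5: RHS = 16, y in [4, 13]  -> 2 point(s)
  x = 6: RHS = 0, y in [0]  -> 1 point(s)
  x = 10: RHS = 16, y in [4, 13]  -> 2 point(s)
  x = 11: RHS = 2, y in [6, 11]  -> 2 point(s)
  x = 13: RHS = 8, y in [5, 12]  -> 2 point(s)
Affine points: 15. Add the point at infinity: total = 16.

#E(F_17) = 16


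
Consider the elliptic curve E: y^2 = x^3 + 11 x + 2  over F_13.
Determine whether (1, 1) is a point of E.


Check whether y^2 = x^3 + 11 x + 2 (mod 13) for (x, y) = (1, 1).
LHS: y^2 = 1^2 mod 13 = 1
RHS: x^3 + 11 x + 2 = 1^3 + 11*1 + 2 mod 13 = 1
LHS = RHS

Yes, on the curve


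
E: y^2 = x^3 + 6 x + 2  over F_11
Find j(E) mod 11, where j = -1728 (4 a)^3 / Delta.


Delta = -16(4 a^3 + 27 b^2) mod 11 = 2
-1728 * (4 a)^3 = -1728 * (4*6)^3 mod 11 = 3
j = 3 * 2^(-1) mod 11 = 7

j = 7 (mod 11)


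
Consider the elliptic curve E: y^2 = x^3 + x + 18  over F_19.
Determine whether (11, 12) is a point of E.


Check whether y^2 = x^3 + 1 x + 18 (mod 19) for (x, y) = (11, 12).
LHS: y^2 = 12^2 mod 19 = 11
RHS: x^3 + 1 x + 18 = 11^3 + 1*11 + 18 mod 19 = 11
LHS = RHS

Yes, on the curve


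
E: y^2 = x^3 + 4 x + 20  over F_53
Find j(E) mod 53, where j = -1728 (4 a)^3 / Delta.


Delta = -16(4 a^3 + 27 b^2) mod 53 = 18
-1728 * (4 a)^3 = -1728 * (4*4)^3 mod 53 = 50
j = 50 * 18^(-1) mod 53 = 44

j = 44 (mod 53)


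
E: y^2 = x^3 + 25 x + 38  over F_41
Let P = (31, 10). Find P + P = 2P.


Doubling: s = (3 x1^2 + a) / (2 y1)
s = (3*31^2 + 25) / (2*10) mod 41 = 6
x3 = s^2 - 2 x1 mod 41 = 6^2 - 2*31 = 15
y3 = s (x1 - x3) - y1 mod 41 = 6 * (31 - 15) - 10 = 4

2P = (15, 4)


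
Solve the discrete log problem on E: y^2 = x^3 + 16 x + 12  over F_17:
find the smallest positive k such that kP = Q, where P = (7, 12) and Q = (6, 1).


Enumerate multiples of P until we hit Q = (6, 1):
  1P = (7, 12)
  2P = (4, 2)
  3P = (2, 16)
  4P = (10, 4)
  5P = (9, 16)
  6P = (5, 9)
  7P = (3, 11)
  8P = (6, 1)
Match found at i = 8.

k = 8


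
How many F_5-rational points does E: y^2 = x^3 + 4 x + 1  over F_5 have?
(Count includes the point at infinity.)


For each x in F_5, count y with y^2 = x^3 + 4 x + 1 mod 5:
  x = 0: RHS = 1, y in [1, 4]  -> 2 point(s)
  x = 1: RHS = 1, y in [1, 4]  -> 2 point(s)
  x = 3: RHS = 0, y in [0]  -> 1 point(s)
  x = 4: RHS = 1, y in [1, 4]  -> 2 point(s)
Affine points: 7. Add the point at infinity: total = 8.

#E(F_5) = 8


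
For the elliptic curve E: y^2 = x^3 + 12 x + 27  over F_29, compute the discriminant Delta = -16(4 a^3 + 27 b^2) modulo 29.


4 a^3 + 27 b^2 = 4*12^3 + 27*27^2 = 6912 + 19683 = 26595
Delta = -16 * (26595) = -425520
Delta mod 29 = 26

Delta = 26 (mod 29)


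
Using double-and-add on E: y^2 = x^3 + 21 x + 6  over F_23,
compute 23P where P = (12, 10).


k = 23 = 10111_2 (binary, LSB first: 11101)
Double-and-add from P = (12, 10):
  bit 0 = 1: acc = O + (12, 10) = (12, 10)
  bit 1 = 1: acc = (12, 10) + (7, 17) = (17, 20)
  bit 2 = 1: acc = (17, 20) + (21, 18) = (14, 13)
  bit 3 = 0: acc unchanged = (14, 13)
  bit 4 = 1: acc = (14, 13) + (6, 7) = (5, 11)

23P = (5, 11)


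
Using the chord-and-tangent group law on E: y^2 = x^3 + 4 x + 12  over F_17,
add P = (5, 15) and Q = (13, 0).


P != Q, so use the chord formula.
s = (y2 - y1) / (x2 - x1) = (2) / (8) mod 17 = 13
x3 = s^2 - x1 - x2 mod 17 = 13^2 - 5 - 13 = 15
y3 = s (x1 - x3) - y1 mod 17 = 13 * (5 - 15) - 15 = 8

P + Q = (15, 8)


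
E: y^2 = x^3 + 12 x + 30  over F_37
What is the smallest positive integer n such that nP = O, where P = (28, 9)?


Compute successive multiples of P until we hit O:
  1P = (28, 9)
  2P = (8, 3)
  3P = (17, 35)
  4P = (30, 26)
  5P = (5, 20)
  6P = (15, 25)
  7P = (15, 12)
  8P = (5, 17)
  ... (continuing to 13P)
  13P = O

ord(P) = 13


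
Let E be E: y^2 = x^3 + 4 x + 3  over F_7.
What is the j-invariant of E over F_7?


Delta = -16(4 a^3 + 27 b^2) mod 7 = 3
-1728 * (4 a)^3 = -1728 * (4*4)^3 mod 7 = 1
j = 1 * 3^(-1) mod 7 = 5

j = 5 (mod 7)


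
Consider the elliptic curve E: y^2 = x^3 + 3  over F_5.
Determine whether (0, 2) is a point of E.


Check whether y^2 = x^3 + 0 x + 3 (mod 5) for (x, y) = (0, 2).
LHS: y^2 = 2^2 mod 5 = 4
RHS: x^3 + 0 x + 3 = 0^3 + 0*0 + 3 mod 5 = 3
LHS != RHS

No, not on the curve


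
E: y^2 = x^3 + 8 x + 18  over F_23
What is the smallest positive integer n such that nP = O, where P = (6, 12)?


Compute successive multiples of P until we hit O:
  1P = (6, 12)
  2P = (12, 5)
  3P = (7, 16)
  4P = (3, 0)
  5P = (7, 7)
  6P = (12, 18)
  7P = (6, 11)
  8P = O

ord(P) = 8


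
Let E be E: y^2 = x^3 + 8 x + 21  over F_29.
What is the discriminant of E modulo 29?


4 a^3 + 27 b^2 = 4*8^3 + 27*21^2 = 2048 + 11907 = 13955
Delta = -16 * (13955) = -223280
Delta mod 29 = 20

Delta = 20 (mod 29)


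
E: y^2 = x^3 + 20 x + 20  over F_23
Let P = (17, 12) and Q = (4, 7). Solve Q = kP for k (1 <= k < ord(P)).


Enumerate multiples of P until we hit Q = (4, 7):
  1P = (17, 12)
  2P = (20, 18)
  3P = (13, 19)
  4P = (9, 20)
  5P = (21, 15)
  6P = (10, 22)
  7P = (14, 10)
  8P = (18, 18)
  9P = (1, 15)
  10P = (8, 5)
  11P = (4, 16)
  12P = (4, 7)
Match found at i = 12.

k = 12


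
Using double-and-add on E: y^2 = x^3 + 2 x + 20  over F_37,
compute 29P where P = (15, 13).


k = 29 = 11101_2 (binary, LSB first: 10111)
Double-and-add from P = (15, 13):
  bit 0 = 1: acc = O + (15, 13) = (15, 13)
  bit 1 = 0: acc unchanged = (15, 13)
  bit 2 = 1: acc = (15, 13) + (30, 12) = (17, 34)
  bit 3 = 1: acc = (17, 34) + (7, 9) = (10, 2)
  bit 4 = 1: acc = (10, 2) + (27, 31) = (12, 12)

29P = (12, 12)


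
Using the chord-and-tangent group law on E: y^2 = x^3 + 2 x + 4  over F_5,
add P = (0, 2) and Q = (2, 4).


P != Q, so use the chord formula.
s = (y2 - y1) / (x2 - x1) = (2) / (2) mod 5 = 1
x3 = s^2 - x1 - x2 mod 5 = 1^2 - 0 - 2 = 4
y3 = s (x1 - x3) - y1 mod 5 = 1 * (0 - 4) - 2 = 4

P + Q = (4, 4)


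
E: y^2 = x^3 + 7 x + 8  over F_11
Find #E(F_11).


For each x in F_11, count y with y^2 = x^3 + 7 x + 8 mod 11:
  x = 1: RHS = 5, y in [4, 7]  -> 2 point(s)
  x = 3: RHS = 1, y in [1, 10]  -> 2 point(s)
  x = 4: RHS = 1, y in [1, 10]  -> 2 point(s)
  x = 5: RHS = 3, y in [5, 6]  -> 2 point(s)
  x = 7: RHS = 4, y in [2, 9]  -> 2 point(s)
  x = 8: RHS = 4, y in [2, 9]  -> 2 point(s)
  x = 10: RHS = 0, y in [0]  -> 1 point(s)
Affine points: 13. Add the point at infinity: total = 14.

#E(F_11) = 14


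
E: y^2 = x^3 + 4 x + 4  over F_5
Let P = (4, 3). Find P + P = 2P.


Doubling: s = (3 x1^2 + a) / (2 y1)
s = (3*4^2 + 4) / (2*3) mod 5 = 2
x3 = s^2 - 2 x1 mod 5 = 2^2 - 2*4 = 1
y3 = s (x1 - x3) - y1 mod 5 = 2 * (4 - 1) - 3 = 3

2P = (1, 3)


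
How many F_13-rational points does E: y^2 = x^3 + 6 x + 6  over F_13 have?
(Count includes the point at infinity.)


For each x in F_13, count y with y^2 = x^3 + 6 x + 6 mod 13:
  x = 1: RHS = 0, y in [0]  -> 1 point(s)
  x = 2: RHS = 0, y in [0]  -> 1 point(s)
  x = 3: RHS = 12, y in [5, 8]  -> 2 point(s)
  x = 4: RHS = 3, y in [4, 9]  -> 2 point(s)
  x = 7: RHS = 1, y in [1, 12]  -> 2 point(s)
  x = 9: RHS = 9, y in [3, 10]  -> 2 point(s)
  x = 10: RHS = 0, y in [0]  -> 1 point(s)
  x = 11: RHS = 12, y in [5, 8]  -> 2 point(s)
  x = 12: RHS = 12, y in [5, 8]  -> 2 point(s)
Affine points: 15. Add the point at infinity: total = 16.

#E(F_13) = 16


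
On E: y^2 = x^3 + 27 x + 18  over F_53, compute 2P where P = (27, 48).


Doubling: s = (3 x1^2 + a) / (2 y1)
s = (3*27^2 + 27) / (2*48) mod 53 = 33
x3 = s^2 - 2 x1 mod 53 = 33^2 - 2*27 = 28
y3 = s (x1 - x3) - y1 mod 53 = 33 * (27 - 28) - 48 = 25

2P = (28, 25)


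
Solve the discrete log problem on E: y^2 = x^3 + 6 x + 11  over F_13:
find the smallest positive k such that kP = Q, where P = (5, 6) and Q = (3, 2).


Enumerate multiples of P until we hit Q = (3, 2):
  1P = (5, 6)
  2P = (12, 2)
  3P = (8, 5)
  4P = (3, 2)
Match found at i = 4.

k = 4


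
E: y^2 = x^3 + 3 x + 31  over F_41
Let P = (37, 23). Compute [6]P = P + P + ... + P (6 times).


k = 6 = 110_2 (binary, LSB first: 011)
Double-and-add from P = (37, 23):
  bit 0 = 0: acc unchanged = O
  bit 1 = 1: acc = O + (12, 27) = (12, 27)
  bit 2 = 1: acc = (12, 27) + (19, 10) = (0, 20)

6P = (0, 20)


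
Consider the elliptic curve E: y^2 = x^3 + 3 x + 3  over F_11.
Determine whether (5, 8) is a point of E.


Check whether y^2 = x^3 + 3 x + 3 (mod 11) for (x, y) = (5, 8).
LHS: y^2 = 8^2 mod 11 = 9
RHS: x^3 + 3 x + 3 = 5^3 + 3*5 + 3 mod 11 = 0
LHS != RHS

No, not on the curve


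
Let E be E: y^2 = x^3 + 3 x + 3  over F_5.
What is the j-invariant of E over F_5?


Delta = -16(4 a^3 + 27 b^2) mod 5 = 4
-1728 * (4 a)^3 = -1728 * (4*3)^3 mod 5 = 1
j = 1 * 4^(-1) mod 5 = 4

j = 4 (mod 5)


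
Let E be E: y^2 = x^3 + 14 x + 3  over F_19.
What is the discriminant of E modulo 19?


4 a^3 + 27 b^2 = 4*14^3 + 27*3^2 = 10976 + 243 = 11219
Delta = -16 * (11219) = -179504
Delta mod 19 = 8

Delta = 8 (mod 19)


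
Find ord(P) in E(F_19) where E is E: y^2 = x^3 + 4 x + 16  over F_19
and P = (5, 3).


Compute successive multiples of P until we hit O:
  1P = (5, 3)
  2P = (14, 2)
  3P = (4, 18)
  4P = (7, 8)
  5P = (18, 12)
  6P = (3, 13)
  7P = (17, 0)
  8P = (3, 6)
  ... (continuing to 14P)
  14P = O

ord(P) = 14


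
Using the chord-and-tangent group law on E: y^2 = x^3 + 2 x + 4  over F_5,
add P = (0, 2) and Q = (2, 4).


P != Q, so use the chord formula.
s = (y2 - y1) / (x2 - x1) = (2) / (2) mod 5 = 1
x3 = s^2 - x1 - x2 mod 5 = 1^2 - 0 - 2 = 4
y3 = s (x1 - x3) - y1 mod 5 = 1 * (0 - 4) - 2 = 4

P + Q = (4, 4)


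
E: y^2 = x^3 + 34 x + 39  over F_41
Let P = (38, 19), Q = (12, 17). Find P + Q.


P != Q, so use the chord formula.
s = (y2 - y1) / (x2 - x1) = (39) / (15) mod 41 = 19
x3 = s^2 - x1 - x2 mod 41 = 19^2 - 38 - 12 = 24
y3 = s (x1 - x3) - y1 mod 41 = 19 * (38 - 24) - 19 = 1

P + Q = (24, 1)


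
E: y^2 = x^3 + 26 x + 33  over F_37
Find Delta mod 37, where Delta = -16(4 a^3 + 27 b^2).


4 a^3 + 27 b^2 = 4*26^3 + 27*33^2 = 70304 + 29403 = 99707
Delta = -16 * (99707) = -1595312
Delta mod 37 = 17

Delta = 17 (mod 37)


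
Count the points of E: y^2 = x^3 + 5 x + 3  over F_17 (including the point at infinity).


For each x in F_17, count y with y^2 = x^3 + 5 x + 3 mod 17:
  x = 1: RHS = 9, y in [3, 14]  -> 2 point(s)
  x = 2: RHS = 4, y in [2, 15]  -> 2 point(s)
  x = 4: RHS = 2, y in [6, 11]  -> 2 point(s)
  x = 5: RHS = 0, y in [0]  -> 1 point(s)
  x = 10: RHS = 16, y in [4, 13]  -> 2 point(s)
  x = 13: RHS = 4, y in [2, 15]  -> 2 point(s)
  x = 15: RHS = 2, y in [6, 11]  -> 2 point(s)
Affine points: 13. Add the point at infinity: total = 14.

#E(F_17) = 14


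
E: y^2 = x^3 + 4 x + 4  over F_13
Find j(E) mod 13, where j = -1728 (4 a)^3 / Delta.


Delta = -16(4 a^3 + 27 b^2) mod 13 = 3
-1728 * (4 a)^3 = -1728 * (4*4)^3 mod 13 = 1
j = 1 * 3^(-1) mod 13 = 9

j = 9 (mod 13)


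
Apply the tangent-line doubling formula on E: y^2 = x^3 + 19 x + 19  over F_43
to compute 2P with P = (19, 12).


Doubling: s = (3 x1^2 + a) / (2 y1)
s = (3*19^2 + 19) / (2*12) mod 43 = 28
x3 = s^2 - 2 x1 mod 43 = 28^2 - 2*19 = 15
y3 = s (x1 - x3) - y1 mod 43 = 28 * (19 - 15) - 12 = 14

2P = (15, 14)


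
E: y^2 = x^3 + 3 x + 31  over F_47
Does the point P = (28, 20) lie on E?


Check whether y^2 = x^3 + 3 x + 31 (mod 47) for (x, y) = (28, 20).
LHS: y^2 = 20^2 mod 47 = 24
RHS: x^3 + 3 x + 31 = 28^3 + 3*28 + 31 mod 47 = 24
LHS = RHS

Yes, on the curve


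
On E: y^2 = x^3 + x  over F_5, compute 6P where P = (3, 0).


k = 6 = 110_2 (binary, LSB first: 011)
Double-and-add from P = (3, 0):
  bit 0 = 0: acc unchanged = O
  bit 1 = 1: acc = O + O = O
  bit 2 = 1: acc = O + O = O

6P = O


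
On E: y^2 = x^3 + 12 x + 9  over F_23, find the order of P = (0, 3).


Compute successive multiples of P until we hit O:
  1P = (0, 3)
  2P = (4, 12)
  3P = (14, 0)
  4P = (4, 11)
  5P = (0, 20)
  6P = O

ord(P) = 6


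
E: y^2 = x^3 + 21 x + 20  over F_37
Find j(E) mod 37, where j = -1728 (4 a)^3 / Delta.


Delta = -16(4 a^3 + 27 b^2) mod 37 = 26
-1728 * (4 a)^3 = -1728 * (4*21)^3 mod 37 = 11
j = 11 * 26^(-1) mod 37 = 36

j = 36 (mod 37)


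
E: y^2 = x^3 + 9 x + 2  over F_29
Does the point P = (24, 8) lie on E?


Check whether y^2 = x^3 + 9 x + 2 (mod 29) for (x, y) = (24, 8).
LHS: y^2 = 8^2 mod 29 = 6
RHS: x^3 + 9 x + 2 = 24^3 + 9*24 + 2 mod 29 = 6
LHS = RHS

Yes, on the curve


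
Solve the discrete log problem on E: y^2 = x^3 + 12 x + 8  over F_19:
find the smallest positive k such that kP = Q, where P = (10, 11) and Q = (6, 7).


Enumerate multiples of P until we hit Q = (6, 7):
  1P = (10, 11)
  2P = (4, 5)
  3P = (6, 12)
  4P = (9, 3)
  5P = (7, 13)
  6P = (13, 10)
  7P = (13, 9)
  8P = (7, 6)
  9P = (9, 16)
  10P = (6, 7)
Match found at i = 10.

k = 10


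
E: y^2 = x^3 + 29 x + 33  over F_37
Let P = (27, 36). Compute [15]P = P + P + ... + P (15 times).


k = 15 = 1111_2 (binary, LSB first: 1111)
Double-and-add from P = (27, 36):
  bit 0 = 1: acc = O + (27, 36) = (27, 36)
  bit 1 = 1: acc = (27, 36) + (24, 7) = (26, 23)
  bit 2 = 1: acc = (26, 23) + (5, 28) = (10, 19)
  bit 3 = 1: acc = (10, 19) + (1, 27) = (14, 1)

15P = (14, 1)


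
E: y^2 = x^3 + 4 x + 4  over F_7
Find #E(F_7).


For each x in F_7, count y with y^2 = x^3 + 4 x + 4 mod 7:
  x = 0: RHS = 4, y in [2, 5]  -> 2 point(s)
  x = 1: RHS = 2, y in [3, 4]  -> 2 point(s)
  x = 3: RHS = 1, y in [1, 6]  -> 2 point(s)
  x = 4: RHS = 0, y in [0]  -> 1 point(s)
  x = 5: RHS = 2, y in [3, 4]  -> 2 point(s)
Affine points: 9. Add the point at infinity: total = 10.

#E(F_7) = 10


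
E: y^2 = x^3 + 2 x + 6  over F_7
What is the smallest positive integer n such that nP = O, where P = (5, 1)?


Compute successive multiples of P until we hit O:
  1P = (5, 1)
  2P = (4, 6)
  3P = (2, 5)
  4P = (1, 3)
  5P = (3, 5)
  6P = (3, 2)
  7P = (1, 4)
  8P = (2, 2)
  ... (continuing to 11P)
  11P = O

ord(P) = 11


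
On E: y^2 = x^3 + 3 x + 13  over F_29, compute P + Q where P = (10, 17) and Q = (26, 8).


P != Q, so use the chord formula.
s = (y2 - y1) / (x2 - x1) = (20) / (16) mod 29 = 23
x3 = s^2 - x1 - x2 mod 29 = 23^2 - 10 - 26 = 0
y3 = s (x1 - x3) - y1 mod 29 = 23 * (10 - 0) - 17 = 10

P + Q = (0, 10)


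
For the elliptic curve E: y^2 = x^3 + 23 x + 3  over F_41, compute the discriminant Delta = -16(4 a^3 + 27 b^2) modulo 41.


4 a^3 + 27 b^2 = 4*23^3 + 27*3^2 = 48668 + 243 = 48911
Delta = -16 * (48911) = -782576
Delta mod 41 = 32

Delta = 32 (mod 41)


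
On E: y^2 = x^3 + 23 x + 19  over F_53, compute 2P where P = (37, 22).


Doubling: s = (3 x1^2 + a) / (2 y1)
s = (3*37^2 + 23) / (2*22) mod 53 = 24
x3 = s^2 - 2 x1 mod 53 = 24^2 - 2*37 = 25
y3 = s (x1 - x3) - y1 mod 53 = 24 * (37 - 25) - 22 = 1

2P = (25, 1)


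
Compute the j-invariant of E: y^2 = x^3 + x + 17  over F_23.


Delta = -16(4 a^3 + 27 b^2) mod 23 = 1
-1728 * (4 a)^3 = -1728 * (4*1)^3 mod 23 = 15
j = 15 * 1^(-1) mod 23 = 15

j = 15 (mod 23)
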